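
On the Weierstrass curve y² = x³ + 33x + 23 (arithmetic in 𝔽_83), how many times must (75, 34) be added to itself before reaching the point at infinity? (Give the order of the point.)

2P: tangent at (75, 34): λ = (3·75² + 33)/(2·34) ≡ 59/68. 68⁻¹ ≡ 11 (mod 83) since 68·11 = 748 ≡ 1, so λ ≡ 59·11 ≡ 68.
  x = λ² - 75 - 75 = 4624 - 150 ≡ 75; y = λ·(75 - 75) - 34 ≡ 49. → (75, 49)
3P: (75, 49) + (75, 34): same x and y₁ ≡ -y₂, so the sum is the point at infinity.
3P = the point at infinity, so the order is 3.

3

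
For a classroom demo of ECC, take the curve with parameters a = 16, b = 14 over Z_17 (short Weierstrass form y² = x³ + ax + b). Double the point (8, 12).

tangent at (8, 12): λ = (3·8² + 16)/(2·12) ≡ 4/7. 7⁻¹ ≡ 5 (mod 17), so λ ≡ 4·5 ≡ 3.
  x = λ² - 8 - 8 = 9 - 16 ≡ 10; y = λ·(8 - 10) - 12 ≡ 16. → (10, 16)

(10, 16)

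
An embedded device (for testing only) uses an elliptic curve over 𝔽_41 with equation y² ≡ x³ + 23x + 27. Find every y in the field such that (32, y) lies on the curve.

x³ + 23x + 27 = 33531 ≡ 34 (mod 41).
34 is a non-residue mod 41; no y exists.

none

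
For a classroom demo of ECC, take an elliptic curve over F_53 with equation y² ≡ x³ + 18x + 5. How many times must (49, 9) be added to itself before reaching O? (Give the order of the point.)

2P: tangent at (49, 9): λ = (3·49² + 18)/(2·9) ≡ 13/18. 18⁻¹ ≡ 3 (mod 53), so λ ≡ 13·3 ≡ 39.
  x = λ² - 49 - 49 = 1521 - 98 ≡ 45; y = λ·(49 - 45) - 9 ≡ 41. → (45, 41)
3P: (45, 41) + (49, 9). λ = (9 - 41)/(49 - 45) ≡ 21/4 mod 53. 4⁻¹ ≡ 40 (mod 53), so λ ≡ 45.
  x = λ² - 45 - 49 = 2025 - 94 ≡ 23; y = λ·(45 - 23) - 41 ≡ 48. → (23, 48)
4P: (23, 48) + (49, 9). λ = (9 - 48)/(49 - 23) ≡ 14/26 mod 53. 26⁻¹ ≡ 51 (mod 53), so λ ≡ 25.
  x = λ² - 23 - 49 = 625 - 72 ≡ 23; y = λ·(23 - 23) - 48 ≡ 5. → (23, 5)
5P: (23, 5) + (49, 9). λ = (9 - 5)/(49 - 23) ≡ 4/26 mod 53. 26⁻¹ ≡ 51 (mod 53), so λ ≡ 45.
  x = λ² - 23 - 49 = 2025 - 72 ≡ 45; y = λ·(23 - 45) - 5 ≡ 12. → (45, 12)
6P: (45, 12) + (49, 9). λ = (9 - 12)/(49 - 45) ≡ 50/4 mod 53. 4⁻¹ ≡ 40 (mod 53) since 4·40 = 160 ≡ 1, so λ ≡ 39.
  x = λ² - 45 - 49 = 1521 - 94 ≡ 49; y = λ·(45 - 49) - 12 ≡ 44. → (49, 44)
7P: (49, 44) + (49, 9): same x and y₁ ≡ -y₂, so the sum is O.
7P = O, so the order is 7.

7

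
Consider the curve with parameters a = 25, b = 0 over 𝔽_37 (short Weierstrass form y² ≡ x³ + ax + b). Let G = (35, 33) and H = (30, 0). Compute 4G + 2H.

First 4G:
Repeated addition: build up to 4G.
2G: tangent at (35, 33): λ = (3·35² + 25)/(2·33) ≡ 0/29. 29⁻¹ ≡ 23 (mod 37), so λ ≡ 0·23 ≡ 0.
  x = λ² - 35 - 35 = 0 - 70 ≡ 4; y = λ·(35 - 4) - 33 ≡ 4. → (4, 4)
3G: (4, 4) + (35, 33). λ = (33 - 4)/(35 - 4) ≡ 29/31 mod 37. 31⁻¹ ≡ 6 (mod 37), so λ ≡ 26.
  x = λ² - 4 - 35 = 676 - 39 ≡ 8; y = λ·(4 - 8) - 4 ≡ 3. → (8, 3)
4G: (8, 3) + (35, 33). λ = (33 - 3)/(35 - 8) ≡ 30/27 mod 37. 27⁻¹ ≡ 11 (mod 37), so λ ≡ 34.
  x = λ² - 8 - 35 = 1156 - 43 ≡ 3; y = λ·(8 - 3) - 3 ≡ 19. → (3, 19)
4G = (3, 19).
Next 2H:
Repeated addition: build up to 2H.
2H: (30, 0) + (30, 0): same x and y₁ ≡ -y₂, so the sum is O.
2H = O.
Finally 4G + 2H:
(3, 19) + O = (3, 19) (identity).

(3, 19)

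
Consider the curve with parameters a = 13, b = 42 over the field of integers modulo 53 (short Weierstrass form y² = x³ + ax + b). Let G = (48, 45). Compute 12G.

O

Double-and-add on 12 = (1100)₂. Start with G = (48, 45) for the leading 1-bit.
double: tangent at (48, 45): λ = (3·48² + 13)/(2·45) ≡ 35/37. 37⁻¹ ≡ 43 (mod 53) since 37·43 = 1591 ≡ 1, so λ ≡ 35·43 ≡ 21.
  x = λ² - 48 - 48 = 441 - 96 ≡ 27; y = λ·(48 - 27) - 45 ≡ 25. → (27, 25)
add G: (27, 25) + (48, 45). λ = (45 - 25)/(48 - 27) ≡ 20/21 mod 53. 21⁻¹ ≡ 48 (mod 53), so λ ≡ 6.
  x = λ² - 27 - 48 = 36 - 75 ≡ 14; y = λ·(27 - 14) - 25 ≡ 0. → (14, 0)
double: (14, 0) + (14, 0): same x and y₁ ≡ -y₂, so the sum is O.
double: O + O = O (identity).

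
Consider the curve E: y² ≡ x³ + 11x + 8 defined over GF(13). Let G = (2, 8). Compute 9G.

Double-and-add on 9 = (1001)₂. Start with G = (2, 8) for the leading 1-bit.
double: tangent at (2, 8): λ = (3·2² + 11)/(2·8) ≡ 10/3. 3⁻¹ ≡ 9 (mod 13) since 3·9 = 27 ≡ 1, so λ ≡ 10·9 ≡ 12.
  x = λ² - 2 - 2 = 144 - 4 ≡ 10; y = λ·(2 - 10) - 8 ≡ 0. → (10, 0)
double: (10, 0) + (10, 0): same x and y₁ ≡ -y₂, so the sum is O.
double: O + O = O (identity).
add G: O + (2, 8) = (2, 8) (identity).

(2, 8)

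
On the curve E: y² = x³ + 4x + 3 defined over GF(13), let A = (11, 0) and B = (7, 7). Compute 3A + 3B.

(7, 7)

First 3A:
Repeated addition: build up to 3A.
2A: (11, 0) + (11, 0): same x and y₁ ≡ -y₂, so the sum is O.
3A: O + (11, 0) = (11, 0) (identity).
3A = (11, 0).
Next 3B:
Repeated addition: build up to 3B.
2B: tangent at (7, 7): λ = (3·7² + 4)/(2·7) ≡ 8/1. 1⁻¹ ≡ 1 (mod 13), so λ ≡ 8·1 ≡ 8.
  x = λ² - 7 - 7 = 64 - 14 ≡ 11; y = λ·(7 - 11) - 7 ≡ 0. → (11, 0)
3B: (11, 0) + (7, 7). λ = (7 - 0)/(7 - 11) ≡ 7/9 mod 13. 9⁻¹ ≡ 3 (mod 13) since 9·3 = 27 ≡ 1, so λ ≡ 8.
  x = λ² - 11 - 7 = 64 - 18 ≡ 7; y = λ·(11 - 7) - 0 ≡ 6. → (7, 6)
3B = (7, 6).
Finally 3A + 3B:
(11, 0) + (7, 6). λ = (6 - 0)/(7 - 11) ≡ 6/9 mod 13. 9⁻¹ ≡ 3 (mod 13), so λ ≡ 5.
  x = λ² - 11 - 7 = 25 - 18 ≡ 7; y = λ·(11 - 7) - 0 ≡ 7. → (7, 7)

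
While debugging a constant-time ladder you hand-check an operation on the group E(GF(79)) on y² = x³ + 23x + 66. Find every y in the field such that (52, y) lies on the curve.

12, 67

x³ + 23x + 66 = 141870 ≡ 65 (mod 79).
Square roots of 65 mod 79: 12 and 67 (since 12² = 144 ≡ 65).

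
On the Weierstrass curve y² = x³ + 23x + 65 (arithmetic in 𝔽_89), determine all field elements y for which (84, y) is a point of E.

x³ + 23x + 65 = 594701 ≡ 3 (mod 89).
3 is a non-residue mod 89; no y exists.

none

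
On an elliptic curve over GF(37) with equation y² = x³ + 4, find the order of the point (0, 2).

2P: tangent at (0, 2): λ = (3·0² + 0)/(2·2) ≡ 0/4. 4⁻¹ ≡ 28 (mod 37), so λ ≡ 0·28 ≡ 0.
  x = λ² - 0 - 0 = 0 - 0 ≡ 0; y = λ·(0 - 0) - 2 ≡ 35. → (0, 35)
3P: (0, 35) + (0, 2): same x and y₁ ≡ -y₂, so the sum is O.
3P = O, so the order is 3.

3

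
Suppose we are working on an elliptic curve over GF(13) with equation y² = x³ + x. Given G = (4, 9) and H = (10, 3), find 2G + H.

First 2G:
Repeated addition: build up to 2G.
2G: tangent at (4, 9): λ = (3·4² + 1)/(2·9) ≡ 10/5. 5⁻¹ ≡ 8 (mod 13), so λ ≡ 10·8 ≡ 2.
  x = λ² - 4 - 4 = 4 - 8 ≡ 9; y = λ·(4 - 9) - 9 ≡ 7. → (9, 7)
2G = (9, 7).
Finally 2G + H:
(9, 7) + (10, 3). λ = (3 - 7)/(10 - 9) ≡ 9/1 mod 13. 1⁻¹ ≡ 1 (mod 13) since 1·1 = 1 ≡ 1, so λ ≡ 9.
  x = λ² - 9 - 10 = 81 - 19 ≡ 10; y = λ·(9 - 10) - 7 ≡ 10. → (10, 10)

(10, 10)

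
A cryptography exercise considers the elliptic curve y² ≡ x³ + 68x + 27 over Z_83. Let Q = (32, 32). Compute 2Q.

(0, 44)

tangent at (32, 32): λ = (3·32² + 68)/(2·32) ≡ 69/64. 64⁻¹ ≡ 48 (mod 83) since 64·48 = 3072 ≡ 1, so λ ≡ 69·48 ≡ 75.
  x = λ² - 32 - 32 = 5625 - 64 ≡ 0; y = λ·(32 - 0) - 32 ≡ 44. → (0, 44)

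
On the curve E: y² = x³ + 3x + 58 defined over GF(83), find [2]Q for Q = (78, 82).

tangent at (78, 82): λ = (3·78² + 3)/(2·82) ≡ 78/81. 81⁻¹ ≡ 41 (mod 83) since 81·41 = 3321 ≡ 1, so λ ≡ 78·41 ≡ 44.
  x = λ² - 78 - 78 = 1936 - 156 ≡ 37; y = λ·(78 - 37) - 82 ≡ 62. → (37, 62)

(37, 62)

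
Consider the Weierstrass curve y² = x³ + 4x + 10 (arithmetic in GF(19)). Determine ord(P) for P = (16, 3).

2P: tangent at (16, 3): λ = (3·16² + 4)/(2·3) ≡ 12/6. 6⁻¹ ≡ 16 (mod 19), so λ ≡ 12·16 ≡ 2.
  x = λ² - 16 - 16 = 4 - 32 ≡ 10; y = λ·(16 - 10) - 3 ≡ 9. → (10, 9)
3P: (10, 9) + (16, 3). λ = (3 - 9)/(16 - 10) ≡ 13/6 mod 19. 6⁻¹ ≡ 16 (mod 19) since 6·16 = 96 ≡ 1, so λ ≡ 18.
  x = λ² - 10 - 16 = 324 - 26 ≡ 13; y = λ·(10 - 13) - 9 ≡ 13. → (13, 13)
4P: (13, 13) + (16, 3). λ = (3 - 13)/(16 - 13) ≡ 9/3 mod 19. 3⁻¹ ≡ 13 (mod 19) since 3·13 = 39 ≡ 1, so λ ≡ 3.
  x = λ² - 13 - 16 = 9 - 29 ≡ 18; y = λ·(13 - 18) - 13 ≡ 10. → (18, 10)
5P: (18, 10) + (16, 3). λ = (3 - 10)/(16 - 18) ≡ 12/17 mod 19. 17⁻¹ ≡ 9 (mod 19), so λ ≡ 13.
  x = λ² - 18 - 16 = 169 - 34 ≡ 2; y = λ·(18 - 2) - 10 ≡ 8. → (2, 8)
6P: (2, 8) + (16, 3). λ = (3 - 8)/(16 - 2) ≡ 14/14 mod 19. 14⁻¹ ≡ 15 (mod 19), so λ ≡ 1.
  x = λ² - 2 - 16 = 1 - 18 ≡ 2; y = λ·(2 - 2) - 8 ≡ 11. → (2, 11)
7P: (2, 11) + (16, 3). λ = (3 - 11)/(16 - 2) ≡ 11/14 mod 19. 14⁻¹ ≡ 15 (mod 19) since 14·15 = 210 ≡ 1, so λ ≡ 13.
  x = λ² - 2 - 16 = 169 - 18 ≡ 18; y = λ·(2 - 18) - 11 ≡ 9. → (18, 9)
8P: (18, 9) + (16, 3). λ = (3 - 9)/(16 - 18) ≡ 13/17 mod 19. 17⁻¹ ≡ 9 (mod 19), so λ ≡ 3.
  x = λ² - 18 - 16 = 9 - 34 ≡ 13; y = λ·(18 - 13) - 9 ≡ 6. → (13, 6)
9P: (13, 6) + (16, 3). λ = (3 - 6)/(16 - 13) ≡ 16/3 mod 19. 3⁻¹ ≡ 13 (mod 19) since 3·13 = 39 ≡ 1, so λ ≡ 18.
  x = λ² - 13 - 16 = 324 - 29 ≡ 10; y = λ·(13 - 10) - 6 ≡ 10. → (10, 10)
10P: (10, 10) + (16, 3). λ = (3 - 10)/(16 - 10) ≡ 12/6 mod 19. 6⁻¹ ≡ 16 (mod 19), so λ ≡ 2.
  x = λ² - 10 - 16 = 4 - 26 ≡ 16; y = λ·(10 - 16) - 10 ≡ 16. → (16, 16)
11P: (16, 16) + (16, 3): same x and y₁ ≡ -y₂, so the sum is the point at infinity.
11P = the point at infinity, so the order is 11.

11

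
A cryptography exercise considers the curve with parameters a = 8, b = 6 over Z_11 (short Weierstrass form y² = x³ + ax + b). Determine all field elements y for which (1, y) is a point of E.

2, 9

x³ + 8x + 6 = 15 ≡ 4 (mod 11).
Square roots of 4 mod 11: 2 and 9 (since 2² = 4 ≡ 4).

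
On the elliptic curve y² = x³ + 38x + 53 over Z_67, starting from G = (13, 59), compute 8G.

(49, 6)

Repeated addition: build up to 8G.
2G: tangent at (13, 59): λ = (3·13² + 38)/(2·59) ≡ 9/51. 51⁻¹ ≡ 46 (mod 67), so λ ≡ 9·46 ≡ 12.
  x = λ² - 13 - 13 = 144 - 26 ≡ 51; y = λ·(13 - 51) - 59 ≡ 21. → (51, 21)
3G: (51, 21) + (13, 59). λ = (59 - 21)/(13 - 51) ≡ 38/29 mod 67. 29⁻¹ ≡ 37 (mod 67) since 29·37 = 1073 ≡ 1, so λ ≡ 66.
  x = λ² - 51 - 13 = 4356 - 64 ≡ 4; y = λ·(51 - 4) - 21 ≡ 66. → (4, 66)
4G: (4, 66) + (13, 59). λ = (59 - 66)/(13 - 4) ≡ 60/9 mod 67. 9⁻¹ ≡ 15 (mod 67), so λ ≡ 29.
  x = λ² - 4 - 13 = 841 - 17 ≡ 20; y = λ·(4 - 20) - 66 ≡ 6. → (20, 6)
5G: (20, 6) + (13, 59). λ = (59 - 6)/(13 - 20) ≡ 53/60 mod 67. 60⁻¹ ≡ 19 (mod 67), so λ ≡ 2.
  x = λ² - 20 - 13 = 4 - 33 ≡ 38; y = λ·(20 - 38) - 6 ≡ 25. → (38, 25)
6G: (38, 25) + (13, 59). λ = (59 - 25)/(13 - 38) ≡ 34/42 mod 67. 42⁻¹ ≡ 8 (mod 67) since 42·8 = 336 ≡ 1, so λ ≡ 4.
  x = λ² - 38 - 13 = 16 - 51 ≡ 32; y = λ·(38 - 32) - 25 ≡ 66. → (32, 66)
7G: (32, 66) + (13, 59). λ = (59 - 66)/(13 - 32) ≡ 60/48 mod 67. 48⁻¹ ≡ 7 (mod 67), so λ ≡ 18.
  x = λ² - 32 - 13 = 324 - 45 ≡ 11; y = λ·(32 - 11) - 66 ≡ 44. → (11, 44)
8G: (11, 44) + (13, 59). λ = (59 - 44)/(13 - 11) ≡ 15/2 mod 67. 2⁻¹ ≡ 34 (mod 67), so λ ≡ 41.
  x = λ² - 11 - 13 = 1681 - 24 ≡ 49; y = λ·(11 - 49) - 44 ≡ 6. → (49, 6)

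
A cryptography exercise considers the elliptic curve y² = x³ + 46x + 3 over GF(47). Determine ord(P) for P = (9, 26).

12

2P: tangent at (9, 26): λ = (3·9² + 46)/(2·26) ≡ 7/5. 5⁻¹ ≡ 19 (mod 47) since 5·19 = 95 ≡ 1, so λ ≡ 7·19 ≡ 39.
  x = λ² - 9 - 9 = 1521 - 18 ≡ 46; y = λ·(9 - 46) - 26 ≡ 35. → (46, 35)
3P: (46, 35) + (9, 26). λ = (26 - 35)/(9 - 46) ≡ 38/10 mod 47. 10⁻¹ ≡ 33 (mod 47) since 10·33 = 330 ≡ 1, so λ ≡ 32.
  x = λ² - 46 - 9 = 1024 - 55 ≡ 29; y = λ·(46 - 29) - 35 ≡ 39. → (29, 39)
4P: (29, 39) + (9, 26). λ = (26 - 39)/(9 - 29) ≡ 34/27 mod 47. 27⁻¹ ≡ 7 (mod 47), so λ ≡ 3.
  x = λ² - 29 - 9 = 9 - 38 ≡ 18; y = λ·(29 - 18) - 39 ≡ 41. → (18, 41)
5P: (18, 41) + (9, 26). λ = (26 - 41)/(9 - 18) ≡ 32/38 mod 47. 38⁻¹ ≡ 26 (mod 47) since 38·26 = 988 ≡ 1, so λ ≡ 33.
  x = λ² - 18 - 9 = 1089 - 27 ≡ 28; y = λ·(18 - 28) - 41 ≡ 5. → (28, 5)
6P: (28, 5) + (9, 26). λ = (26 - 5)/(9 - 28) ≡ 21/28 mod 47. 28⁻¹ ≡ 42 (mod 47), so λ ≡ 36.
  x = λ² - 28 - 9 = 1296 - 37 ≡ 37; y = λ·(28 - 37) - 5 ≡ 0. → (37, 0)
7P: (37, 0) + (9, 26). λ = (26 - 0)/(9 - 37) ≡ 26/19 mod 47. 19⁻¹ ≡ 5 (mod 47), so λ ≡ 36.
  x = λ² - 37 - 9 = 1296 - 46 ≡ 28; y = λ·(37 - 28) - 0 ≡ 42. → (28, 42)
8P: (28, 42) + (9, 26). λ = (26 - 42)/(9 - 28) ≡ 31/28 mod 47. 28⁻¹ ≡ 42 (mod 47), so λ ≡ 33.
  x = λ² - 28 - 9 = 1089 - 37 ≡ 18; y = λ·(28 - 18) - 42 ≡ 6. → (18, 6)
9P: (18, 6) + (9, 26). λ = (26 - 6)/(9 - 18) ≡ 20/38 mod 47. 38⁻¹ ≡ 26 (mod 47), so λ ≡ 3.
  x = λ² - 18 - 9 = 9 - 27 ≡ 29; y = λ·(18 - 29) - 6 ≡ 8. → (29, 8)
10P: (29, 8) + (9, 26). λ = (26 - 8)/(9 - 29) ≡ 18/27 mod 47. 27⁻¹ ≡ 7 (mod 47), so λ ≡ 32.
  x = λ² - 29 - 9 = 1024 - 38 ≡ 46; y = λ·(29 - 46) - 8 ≡ 12. → (46, 12)
11P: (46, 12) + (9, 26). λ = (26 - 12)/(9 - 46) ≡ 14/10 mod 47. 10⁻¹ ≡ 33 (mod 47) since 10·33 = 330 ≡ 1, so λ ≡ 39.
  x = λ² - 46 - 9 = 1521 - 55 ≡ 9; y = λ·(46 - 9) - 12 ≡ 21. → (9, 21)
12P: (9, 21) + (9, 26): same x and y₁ ≡ -y₂, so the sum is the point at infinity.
12P = the point at infinity, so the order is 12.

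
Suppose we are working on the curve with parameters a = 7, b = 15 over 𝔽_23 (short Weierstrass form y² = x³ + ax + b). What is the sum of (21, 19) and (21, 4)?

The two points share x = 21 and their y-coordinates satisfy 19 + 4 ≡ 0 (mod 23), so they are inverses. Their sum is the point at infinity.

O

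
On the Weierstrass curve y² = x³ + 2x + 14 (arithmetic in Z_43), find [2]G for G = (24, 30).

tangent at (24, 30): λ = (3·24² + 2)/(2·30) ≡ 10/17. 17⁻¹ ≡ 38 (mod 43) since 17·38 = 646 ≡ 1, so λ ≡ 10·38 ≡ 36.
  x = λ² - 24 - 24 = 1296 - 48 ≡ 1; y = λ·(24 - 1) - 30 ≡ 24. → (1, 24)

(1, 24)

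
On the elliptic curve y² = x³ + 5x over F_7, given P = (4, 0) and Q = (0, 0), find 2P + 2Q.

First 2P:
Repeated addition: build up to 2P.
2P: (4, 0) + (4, 0): same x and y₁ ≡ -y₂, so the sum is O.
2P = O.
Next 2Q:
Repeated addition: build up to 2Q.
2Q: (0, 0) + (0, 0): same x and y₁ ≡ -y₂, so the sum is O.
2Q = O.
Finally 2P + 2Q:
O + O = O (identity).

O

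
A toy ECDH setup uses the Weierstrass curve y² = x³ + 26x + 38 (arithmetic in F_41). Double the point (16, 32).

tangent at (16, 32): λ = (3·16² + 26)/(2·32) ≡ 15/23. 23⁻¹ ≡ 25 (mod 41) since 23·25 = 575 ≡ 1, so λ ≡ 15·25 ≡ 6.
  x = λ² - 16 - 16 = 36 - 32 ≡ 4; y = λ·(16 - 4) - 32 ≡ 40. → (4, 40)

(4, 40)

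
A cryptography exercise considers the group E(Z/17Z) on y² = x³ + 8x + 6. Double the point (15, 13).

tangent at (15, 13): λ = (3·15² + 8)/(2·13) ≡ 3/9. 9⁻¹ ≡ 2 (mod 17), so λ ≡ 3·2 ≡ 6.
  x = λ² - 15 - 15 = 36 - 30 ≡ 6; y = λ·(15 - 6) - 13 ≡ 7. → (6, 7)

(6, 7)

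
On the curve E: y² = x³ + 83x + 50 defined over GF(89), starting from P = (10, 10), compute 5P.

(69, 25)

Double-and-add on 5 = (101)₂. Start with P = (10, 10) for the leading 1-bit.
double: tangent at (10, 10): λ = (3·10² + 83)/(2·10) ≡ 27/20. 20⁻¹ ≡ 49 (mod 89) since 20·49 = 980 ≡ 1, so λ ≡ 27·49 ≡ 77.
  x = λ² - 10 - 10 = 5929 - 20 ≡ 35; y = λ·(10 - 35) - 10 ≡ 23. → (35, 23)
double: tangent at (35, 23): λ = (3·35² + 83)/(2·23) ≡ 20/46. 46⁻¹ ≡ 60 (mod 89) since 46·60 = 2760 ≡ 1, so λ ≡ 20·60 ≡ 43.
  x = λ² - 35 - 35 = 1849 - 70 ≡ 88; y = λ·(35 - 88) - 23 ≡ 12. → (88, 12)
add P: (88, 12) + (10, 10). λ = (10 - 12)/(10 - 88) ≡ 87/11 mod 89. 11⁻¹ ≡ 81 (mod 89) since 11·81 = 891 ≡ 1, so λ ≡ 16.
  x = λ² - 88 - 10 = 256 - 98 ≡ 69; y = λ·(88 - 69) - 12 ≡ 25. → (69, 25)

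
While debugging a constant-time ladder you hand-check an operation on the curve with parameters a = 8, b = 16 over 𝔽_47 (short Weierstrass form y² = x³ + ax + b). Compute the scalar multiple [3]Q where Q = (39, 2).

(46, 17)

Repeated addition: build up to 3Q.
2Q: tangent at (39, 2): λ = (3·39² + 8)/(2·2) ≡ 12/4. 4⁻¹ ≡ 12 (mod 47), so λ ≡ 12·12 ≡ 3.
  x = λ² - 39 - 39 = 9 - 78 ≡ 25; y = λ·(39 - 25) - 2 ≡ 40. → (25, 40)
3Q: (25, 40) + (39, 2). λ = (2 - 40)/(39 - 25) ≡ 9/14 mod 47. 14⁻¹ ≡ 37 (mod 47), so λ ≡ 4.
  x = λ² - 25 - 39 = 16 - 64 ≡ 46; y = λ·(25 - 46) - 40 ≡ 17. → (46, 17)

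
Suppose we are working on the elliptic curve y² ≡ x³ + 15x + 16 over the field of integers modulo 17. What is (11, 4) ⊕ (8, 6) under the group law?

(11, 4) + (8, 6). λ = (6 - 4)/(8 - 11) ≡ 2/14 mod 17. 14⁻¹ ≡ 11 (mod 17) since 14·11 = 154 ≡ 1, so λ ≡ 5.
  x = λ² - 11 - 8 = 25 - 19 ≡ 6; y = λ·(11 - 6) - 4 ≡ 4. → (6, 4)

(6, 4)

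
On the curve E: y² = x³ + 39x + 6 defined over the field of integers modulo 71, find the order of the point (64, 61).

2P: tangent at (64, 61): λ = (3·64² + 39)/(2·61) ≡ 44/51. 51⁻¹ ≡ 39 (mod 71), so λ ≡ 44·39 ≡ 12.
  x = λ² - 64 - 64 = 144 - 128 ≡ 16; y = λ·(64 - 16) - 61 ≡ 18. → (16, 18)
3P: (16, 18) + (64, 61). λ = (61 - 18)/(64 - 16) ≡ 43/48 mod 71. 48⁻¹ ≡ 37 (mod 71), so λ ≡ 29.
  x = λ² - 16 - 64 = 841 - 80 ≡ 51; y = λ·(16 - 51) - 18 ≡ 32. → (51, 32)
4P: (51, 32) + (64, 61). λ = (61 - 32)/(64 - 51) ≡ 29/13 mod 71. 13⁻¹ ≡ 11 (mod 71), so λ ≡ 35.
  x = λ² - 51 - 64 = 1225 - 115 ≡ 45; y = λ·(51 - 45) - 32 ≡ 36. → (45, 36)
5P: (45, 36) + (64, 61). λ = (61 - 36)/(64 - 45) ≡ 25/19 mod 71. 19⁻¹ ≡ 15 (mod 71) since 19·15 = 285 ≡ 1, so λ ≡ 20.
  x = λ² - 45 - 64 = 400 - 109 ≡ 7; y = λ·(45 - 7) - 36 ≡ 14. → (7, 14)
6P: (7, 14) + (64, 61). λ = (61 - 14)/(64 - 7) ≡ 47/57 mod 71. 57⁻¹ ≡ 5 (mod 71), so λ ≡ 22.
  x = λ² - 7 - 64 = 484 - 71 ≡ 58; y = λ·(7 - 58) - 14 ≡ 0. → (58, 0)
7P: (58, 0) + (64, 61). λ = (61 - 0)/(64 - 58) ≡ 61/6 mod 71. 6⁻¹ ≡ 12 (mod 71) since 6·12 = 72 ≡ 1, so λ ≡ 22.
  x = λ² - 58 - 64 = 484 - 122 ≡ 7; y = λ·(58 - 7) - 0 ≡ 57. → (7, 57)
8P: (7, 57) + (64, 61). λ = (61 - 57)/(64 - 7) ≡ 4/57 mod 71. 57⁻¹ ≡ 5 (mod 71), so λ ≡ 20.
  x = λ² - 7 - 64 = 400 - 71 ≡ 45; y = λ·(7 - 45) - 57 ≡ 35. → (45, 35)
9P: (45, 35) + (64, 61). λ = (61 - 35)/(64 - 45) ≡ 26/19 mod 71. 19⁻¹ ≡ 15 (mod 71), so λ ≡ 35.
  x = λ² - 45 - 64 = 1225 - 109 ≡ 51; y = λ·(45 - 51) - 35 ≡ 39. → (51, 39)
10P: (51, 39) + (64, 61). λ = (61 - 39)/(64 - 51) ≡ 22/13 mod 71. 13⁻¹ ≡ 11 (mod 71) since 13·11 = 143 ≡ 1, so λ ≡ 29.
  x = λ² - 51 - 64 = 841 - 115 ≡ 16; y = λ·(51 - 16) - 39 ≡ 53. → (16, 53)
11P: (16, 53) + (64, 61). λ = (61 - 53)/(64 - 16) ≡ 8/48 mod 71. 48⁻¹ ≡ 37 (mod 71), so λ ≡ 12.
  x = λ² - 16 - 64 = 144 - 80 ≡ 64; y = λ·(16 - 64) - 53 ≡ 10. → (64, 10)
12P: (64, 10) + (64, 61): same x and y₁ ≡ -y₂, so the sum is O.
12P = O, so the order is 12.

12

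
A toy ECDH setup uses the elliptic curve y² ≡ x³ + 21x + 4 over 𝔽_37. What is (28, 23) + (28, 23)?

(11, 7)

tangent at (28, 23): λ = (3·28² + 21)/(2·23) ≡ 5/9. 9⁻¹ ≡ 33 (mod 37), so λ ≡ 5·33 ≡ 17.
  x = λ² - 28 - 28 = 289 - 56 ≡ 11; y = λ·(28 - 11) - 23 ≡ 7. → (11, 7)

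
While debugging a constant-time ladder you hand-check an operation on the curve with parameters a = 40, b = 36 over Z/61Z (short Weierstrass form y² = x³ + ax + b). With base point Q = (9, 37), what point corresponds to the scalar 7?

(57, 19)

Double-and-add on 7 = (111)₂. Start with Q = (9, 37) for the leading 1-bit.
double: tangent at (9, 37): λ = (3·9² + 40)/(2·37) ≡ 39/13. 13⁻¹ ≡ 47 (mod 61) since 13·47 = 611 ≡ 1, so λ ≡ 39·47 ≡ 3.
  x = λ² - 9 - 9 = 9 - 18 ≡ 52; y = λ·(9 - 52) - 37 ≡ 17. → (52, 17)
add Q: (52, 17) + (9, 37). λ = (37 - 17)/(9 - 52) ≡ 20/18 mod 61. 18⁻¹ ≡ 17 (mod 61), so λ ≡ 35.
  x = λ² - 52 - 9 = 1225 - 61 ≡ 5; y = λ·(52 - 5) - 17 ≡ 42. → (5, 42)
double: tangent at (5, 42): λ = (3·5² + 40)/(2·42) ≡ 54/23. 23⁻¹ ≡ 8 (mod 61) since 23·8 = 184 ≡ 1, so λ ≡ 54·8 ≡ 5.
  x = λ² - 5 - 5 = 25 - 10 ≡ 15; y = λ·(5 - 15) - 42 ≡ 30. → (15, 30)
add Q: (15, 30) + (9, 37). λ = (37 - 30)/(9 - 15) ≡ 7/55 mod 61. 55⁻¹ ≡ 10 (mod 61), so λ ≡ 9.
  x = λ² - 15 - 9 = 81 - 24 ≡ 57; y = λ·(15 - 57) - 30 ≡ 19. → (57, 19)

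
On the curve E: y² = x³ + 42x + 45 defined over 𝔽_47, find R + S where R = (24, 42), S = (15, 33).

(24, 42) + (15, 33). λ = (33 - 42)/(15 - 24) ≡ 38/38 mod 47. 38⁻¹ ≡ 26 (mod 47), so λ ≡ 1.
  x = λ² - 24 - 15 = 1 - 39 ≡ 9; y = λ·(24 - 9) - 42 ≡ 20. → (9, 20)

(9, 20)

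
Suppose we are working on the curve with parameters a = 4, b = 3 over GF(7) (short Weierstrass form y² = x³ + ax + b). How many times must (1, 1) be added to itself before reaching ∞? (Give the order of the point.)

6

2P: tangent at (1, 1): λ = (3·1² + 4)/(2·1) ≡ 0/2. 2⁻¹ ≡ 4 (mod 7), so λ ≡ 0·4 ≡ 0.
  x = λ² - 1 - 1 = 0 - 2 ≡ 5; y = λ·(1 - 5) - 1 ≡ 6. → (5, 6)
3P: (5, 6) + (1, 1). λ = (1 - 6)/(1 - 5) ≡ 2/3 mod 7. 3⁻¹ ≡ 5 (mod 7), so λ ≡ 3.
  x = λ² - 5 - 1 = 9 - 6 ≡ 3; y = λ·(5 - 3) - 6 ≡ 0. → (3, 0)
4P: (3, 0) + (1, 1). λ = (1 - 0)/(1 - 3) ≡ 1/5 mod 7. 5⁻¹ ≡ 3 (mod 7) since 5·3 = 15 ≡ 1, so λ ≡ 3.
  x = λ² - 3 - 1 = 9 - 4 ≡ 5; y = λ·(3 - 5) - 0 ≡ 1. → (5, 1)
5P: (5, 1) + (1, 1). λ = (1 - 1)/(1 - 5) ≡ 0/3 mod 7. 3⁻¹ ≡ 5 (mod 7) since 3·5 = 15 ≡ 1, so λ ≡ 0.
  x = λ² - 5 - 1 = 0 - 6 ≡ 1; y = λ·(5 - 1) - 1 ≡ 6. → (1, 6)
6P: (1, 6) + (1, 1): same x and y₁ ≡ -y₂, so the sum is ∞.
6P = ∞, so the order is 6.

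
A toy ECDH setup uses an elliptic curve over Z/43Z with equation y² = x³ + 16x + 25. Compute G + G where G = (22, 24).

(40, 6)

tangent at (22, 24): λ = (3·22² + 16)/(2·24) ≡ 6/5. 5⁻¹ ≡ 26 (mod 43), so λ ≡ 6·26 ≡ 27.
  x = λ² - 22 - 22 = 729 - 44 ≡ 40; y = λ·(22 - 40) - 24 ≡ 6. → (40, 6)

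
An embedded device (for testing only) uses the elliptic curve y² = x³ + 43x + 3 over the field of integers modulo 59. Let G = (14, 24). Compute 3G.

(33, 37)

Repeated addition: build up to 3G.
2G: tangent at (14, 24): λ = (3·14² + 43)/(2·24) ≡ 41/48. 48⁻¹ ≡ 16 (mod 59), so λ ≡ 41·16 ≡ 7.
  x = λ² - 14 - 14 = 49 - 28 ≡ 21; y = λ·(14 - 21) - 24 ≡ 45. → (21, 45)
3G: (21, 45) + (14, 24). λ = (24 - 45)/(14 - 21) ≡ 38/52 mod 59. 52⁻¹ ≡ 42 (mod 59), so λ ≡ 3.
  x = λ² - 21 - 14 = 9 - 35 ≡ 33; y = λ·(21 - 33) - 45 ≡ 37. → (33, 37)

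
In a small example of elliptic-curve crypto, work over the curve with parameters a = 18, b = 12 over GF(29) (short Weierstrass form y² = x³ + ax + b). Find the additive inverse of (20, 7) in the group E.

-(20, 7) = (20, -7 mod 29) = (20, 22).

(20, 22)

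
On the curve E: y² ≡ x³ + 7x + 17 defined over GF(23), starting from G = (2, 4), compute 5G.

(2, 19)

Double-and-add on 5 = (101)₂. Start with G = (2, 4) for the leading 1-bit.
double: tangent at (2, 4): λ = (3·2² + 7)/(2·4) ≡ 19/8. 8⁻¹ ≡ 3 (mod 23) since 8·3 = 24 ≡ 1, so λ ≡ 19·3 ≡ 11.
  x = λ² - 2 - 2 = 121 - 4 ≡ 2; y = λ·(2 - 2) - 4 ≡ 19. → (2, 19)
double: tangent at (2, 19): λ = (3·2² + 7)/(2·19) ≡ 19/15. 15⁻¹ ≡ 20 (mod 23) since 15·20 = 300 ≡ 1, so λ ≡ 19·20 ≡ 12.
  x = λ² - 2 - 2 = 144 - 4 ≡ 2; y = λ·(2 - 2) - 19 ≡ 4. → (2, 4)
add G: tangent at (2, 4): λ = (3·2² + 7)/(2·4) ≡ 19/8. 8⁻¹ ≡ 3 (mod 23), so λ ≡ 19·3 ≡ 11.
  x = λ² - 2 - 2 = 121 - 4 ≡ 2; y = λ·(2 - 2) - 4 ≡ 19. → (2, 19)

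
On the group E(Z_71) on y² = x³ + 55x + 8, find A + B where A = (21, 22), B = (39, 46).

(68, 10)

(21, 22) + (39, 46). λ = (46 - 22)/(39 - 21) ≡ 24/18 mod 71. 18⁻¹ ≡ 4 (mod 71) since 18·4 = 72 ≡ 1, so λ ≡ 25.
  x = λ² - 21 - 39 = 625 - 60 ≡ 68; y = λ·(21 - 68) - 22 ≡ 10. → (68, 10)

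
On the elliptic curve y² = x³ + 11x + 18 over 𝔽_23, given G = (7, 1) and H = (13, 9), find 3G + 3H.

(10, 22)

First 3G:
Repeated addition: build up to 3G.
2G: tangent at (7, 1): λ = (3·7² + 11)/(2·1) ≡ 20/2. 2⁻¹ ≡ 12 (mod 23), so λ ≡ 20·12 ≡ 10.
  x = λ² - 7 - 7 = 100 - 14 ≡ 17; y = λ·(7 - 17) - 1 ≡ 14. → (17, 14)
3G: (17, 14) + (7, 1). λ = (1 - 14)/(7 - 17) ≡ 10/13 mod 23. 13⁻¹ ≡ 16 (mod 23) since 13·16 = 208 ≡ 1, so λ ≡ 22.
  x = λ² - 17 - 7 = 484 - 24 ≡ 0; y = λ·(17 - 0) - 14 ≡ 15. → (0, 15)
3G = (0, 15).
Next 3H:
Repeated addition: build up to 3H.
2H: tangent at (13, 9): λ = (3·13² + 11)/(2·9) ≡ 12/18. 18⁻¹ ≡ 9 (mod 23) since 18·9 = 162 ≡ 1, so λ ≡ 12·9 ≡ 16.
  x = λ² - 13 - 13 = 256 - 26 ≡ 0; y = λ·(13 - 0) - 9 ≡ 15. → (0, 15)
3H: (0, 15) + (13, 9). λ = (9 - 15)/(13 - 0) ≡ 17/13 mod 23. 13⁻¹ ≡ 16 (mod 23), so λ ≡ 19.
  x = λ² - 0 - 13 = 361 - 13 ≡ 3; y = λ·(0 - 3) - 15 ≡ 20. → (3, 20)
3H = (3, 20).
Finally 3G + 3H:
(0, 15) + (3, 20). λ = (20 - 15)/(3 - 0) ≡ 5/3 mod 23. 3⁻¹ ≡ 8 (mod 23) since 3·8 = 24 ≡ 1, so λ ≡ 17.
  x = λ² - 0 - 3 = 289 - 3 ≡ 10; y = λ·(0 - 10) - 15 ≡ 22. → (10, 22)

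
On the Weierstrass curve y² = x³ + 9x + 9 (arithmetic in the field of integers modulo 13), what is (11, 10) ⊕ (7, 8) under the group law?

(11, 10) + (7, 8). λ = (8 - 10)/(7 - 11) ≡ 11/9 mod 13. 9⁻¹ ≡ 3 (mod 13), so λ ≡ 7.
  x = λ² - 11 - 7 = 49 - 18 ≡ 5; y = λ·(11 - 5) - 10 ≡ 6. → (5, 6)

(5, 6)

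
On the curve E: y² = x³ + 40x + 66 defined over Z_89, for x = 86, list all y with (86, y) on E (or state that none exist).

39, 50

x³ + 40x + 66 = 639562 ≡ 8 (mod 89).
Square roots of 8 mod 89: 39 and 50 (since 39² = 1521 ≡ 8).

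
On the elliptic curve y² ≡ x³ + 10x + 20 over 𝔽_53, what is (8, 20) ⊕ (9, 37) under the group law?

(7, 50)

(8, 20) + (9, 37). λ = (37 - 20)/(9 - 8) ≡ 17/1 mod 53. 1⁻¹ ≡ 1 (mod 53), so λ ≡ 17.
  x = λ² - 8 - 9 = 289 - 17 ≡ 7; y = λ·(8 - 7) - 20 ≡ 50. → (7, 50)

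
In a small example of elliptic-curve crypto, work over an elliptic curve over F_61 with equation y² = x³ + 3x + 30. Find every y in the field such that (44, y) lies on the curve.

none

x³ + 3x + 30 = 85346 ≡ 7 (mod 61).
7 is a non-residue mod 61; no y exists.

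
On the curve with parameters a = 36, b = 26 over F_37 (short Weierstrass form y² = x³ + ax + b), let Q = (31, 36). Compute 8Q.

Double-and-add on 8 = (1000)₂. Start with Q = (31, 36) for the leading 1-bit.
double: tangent at (31, 36): λ = (3·31² + 36)/(2·36) ≡ 33/35. 35⁻¹ ≡ 18 (mod 37) since 35·18 = 630 ≡ 1, so λ ≡ 33·18 ≡ 2.
  x = λ² - 31 - 31 = 4 - 62 ≡ 16; y = λ·(31 - 16) - 36 ≡ 31. → (16, 31)
double: tangent at (16, 31): λ = (3·16² + 36)/(2·31) ≡ 27/25. 25⁻¹ ≡ 3 (mod 37), so λ ≡ 27·3 ≡ 7.
  x = λ² - 16 - 16 = 49 - 32 ≡ 17; y = λ·(16 - 17) - 31 ≡ 36. → (17, 36)
double: tangent at (17, 36): λ = (3·17² + 36)/(2·36) ≡ 15/35. 35⁻¹ ≡ 18 (mod 37) since 35·18 = 630 ≡ 1, so λ ≡ 15·18 ≡ 11.
  x = λ² - 17 - 17 = 121 - 34 ≡ 13; y = λ·(17 - 13) - 36 ≡ 8. → (13, 8)

(13, 8)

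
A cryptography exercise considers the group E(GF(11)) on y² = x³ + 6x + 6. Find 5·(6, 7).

(2, 9)

Write G = (6, 7).
Double-and-add on 5 = (101)₂. Start with G = (6, 7) for the leading 1-bit.
double: tangent at (6, 7): λ = (3·6² + 6)/(2·7) ≡ 4/3. 3⁻¹ ≡ 4 (mod 11), so λ ≡ 4·4 ≡ 5.
  x = λ² - 6 - 6 = 25 - 12 ≡ 2; y = λ·(6 - 2) - 7 ≡ 2. → (2, 2)
double: tangent at (2, 2): λ = (3·2² + 6)/(2·2) ≡ 7/4. 4⁻¹ ≡ 3 (mod 11), so λ ≡ 7·3 ≡ 10.
  x = λ² - 2 - 2 = 100 - 4 ≡ 8; y = λ·(2 - 8) - 2 ≡ 4. → (8, 4)
add G: (8, 4) + (6, 7). λ = (7 - 4)/(6 - 8) ≡ 3/9 mod 11. 9⁻¹ ≡ 5 (mod 11) since 9·5 = 45 ≡ 1, so λ ≡ 4.
  x = λ² - 8 - 6 = 16 - 14 ≡ 2; y = λ·(8 - 2) - 4 ≡ 9. → (2, 9)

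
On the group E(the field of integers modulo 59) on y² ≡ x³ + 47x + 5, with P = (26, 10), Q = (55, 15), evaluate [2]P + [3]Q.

First 2P:
Repeated addition: build up to 2P.
2P: tangent at (26, 10): λ = (3·26² + 47)/(2·10) ≡ 10/20. 20⁻¹ ≡ 3 (mod 59), so λ ≡ 10·3 ≡ 30.
  x = λ² - 26 - 26 = 900 - 52 ≡ 22; y = λ·(26 - 22) - 10 ≡ 51. → (22, 51)
2P = (22, 51).
Next 3Q:
Repeated addition: build up to 3Q.
2Q: tangent at (55, 15): λ = (3·55² + 47)/(2·15) ≡ 36/30. 30⁻¹ ≡ 2 (mod 59), so λ ≡ 36·2 ≡ 13.
  x = λ² - 55 - 55 = 169 - 110 ≡ 0; y = λ·(55 - 0) - 15 ≡ 51. → (0, 51)
3Q: (0, 51) + (55, 15). λ = (15 - 51)/(55 - 0) ≡ 23/55 mod 59. 55⁻¹ ≡ 44 (mod 59), so λ ≡ 9.
  x = λ² - 0 - 55 = 81 - 55 ≡ 26; y = λ·(0 - 26) - 51 ≡ 10. → (26, 10)
3Q = (26, 10).
Finally 2P + 3Q:
(22, 51) + (26, 10). λ = (10 - 51)/(26 - 22) ≡ 18/4 mod 59. 4⁻¹ ≡ 15 (mod 59) since 4·15 = 60 ≡ 1, so λ ≡ 34.
  x = λ² - 22 - 26 = 1156 - 48 ≡ 46; y = λ·(22 - 46) - 51 ≡ 18. → (46, 18)

(46, 18)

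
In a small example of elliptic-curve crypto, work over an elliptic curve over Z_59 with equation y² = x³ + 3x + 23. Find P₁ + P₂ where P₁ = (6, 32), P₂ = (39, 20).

(39, 39)

(6, 32) + (39, 20). λ = (20 - 32)/(39 - 6) ≡ 47/33 mod 59. 33⁻¹ ≡ 34 (mod 59), so λ ≡ 5.
  x = λ² - 6 - 39 = 25 - 45 ≡ 39; y = λ·(6 - 39) - 32 ≡ 39. → (39, 39)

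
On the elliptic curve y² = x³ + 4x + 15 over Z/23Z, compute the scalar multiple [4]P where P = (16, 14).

Repeated addition: build up to 4P.
2P: tangent at (16, 14): λ = (3·16² + 4)/(2·14) ≡ 13/5. 5⁻¹ ≡ 14 (mod 23), so λ ≡ 13·14 ≡ 21.
  x = λ² - 16 - 16 = 441 - 32 ≡ 18; y = λ·(16 - 18) - 14 ≡ 13. → (18, 13)
3P: (18, 13) + (16, 14). λ = (14 - 13)/(16 - 18) ≡ 1/21 mod 23. 21⁻¹ ≡ 11 (mod 23), so λ ≡ 11.
  x = λ² - 18 - 16 = 121 - 34 ≡ 18; y = λ·(18 - 18) - 13 ≡ 10. → (18, 10)
4P: (18, 10) + (16, 14). λ = (14 - 10)/(16 - 18) ≡ 4/21 mod 23. 21⁻¹ ≡ 11 (mod 23), so λ ≡ 21.
  x = λ² - 18 - 16 = 441 - 34 ≡ 16; y = λ·(18 - 16) - 10 ≡ 9. → (16, 9)

(16, 9)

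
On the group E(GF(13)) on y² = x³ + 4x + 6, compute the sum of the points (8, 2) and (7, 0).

(2, 10)

(8, 2) + (7, 0). λ = (0 - 2)/(7 - 8) ≡ 11/12 mod 13. 12⁻¹ ≡ 12 (mod 13), so λ ≡ 2.
  x = λ² - 8 - 7 = 4 - 15 ≡ 2; y = λ·(8 - 2) - 2 ≡ 10. → (2, 10)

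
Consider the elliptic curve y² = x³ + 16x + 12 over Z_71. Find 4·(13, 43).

Write Q = (13, 43).
Double-and-add on 4 = (100)₂. Start with Q = (13, 43) for the leading 1-bit.
double: tangent at (13, 43): λ = (3·13² + 16)/(2·43) ≡ 26/15. 15⁻¹ ≡ 19 (mod 71), so λ ≡ 26·19 ≡ 68.
  x = λ² - 13 - 13 = 4624 - 26 ≡ 54; y = λ·(13 - 54) - 43 ≡ 9. → (54, 9)
double: tangent at (54, 9): λ = (3·54² + 16)/(2·9) ≡ 31/18. 18⁻¹ ≡ 4 (mod 71), so λ ≡ 31·4 ≡ 53.
  x = λ² - 54 - 54 = 2809 - 108 ≡ 3; y = λ·(54 - 3) - 9 ≡ 67. → (3, 67)

(3, 67)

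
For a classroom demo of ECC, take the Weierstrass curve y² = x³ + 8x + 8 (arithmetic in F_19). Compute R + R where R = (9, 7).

tangent at (9, 7): λ = (3·9² + 8)/(2·7) ≡ 4/14. 14⁻¹ ≡ 15 (mod 19), so λ ≡ 4·15 ≡ 3.
  x = λ² - 9 - 9 = 9 - 18 ≡ 10; y = λ·(9 - 10) - 7 ≡ 9. → (10, 9)

(10, 9)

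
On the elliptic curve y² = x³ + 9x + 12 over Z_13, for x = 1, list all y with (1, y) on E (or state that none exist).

x³ + 9x + 12 = 22 ≡ 9 (mod 13).
Square roots of 9 mod 13: 3 and 10 (since 3² = 9 ≡ 9).

3, 10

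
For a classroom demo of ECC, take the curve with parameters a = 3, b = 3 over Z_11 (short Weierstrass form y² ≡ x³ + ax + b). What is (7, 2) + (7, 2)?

tangent at (7, 2): λ = (3·7² + 3)/(2·2) ≡ 7/4. 4⁻¹ ≡ 3 (mod 11), so λ ≡ 7·3 ≡ 10.
  x = λ² - 7 - 7 = 100 - 14 ≡ 9; y = λ·(7 - 9) - 2 ≡ 0. → (9, 0)

(9, 0)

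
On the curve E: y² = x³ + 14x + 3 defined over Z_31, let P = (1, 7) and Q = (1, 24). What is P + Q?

The two points share x = 1 and their y-coordinates satisfy 7 + 24 ≡ 0 (mod 31), so they are inverses. Their sum is the point at infinity.

O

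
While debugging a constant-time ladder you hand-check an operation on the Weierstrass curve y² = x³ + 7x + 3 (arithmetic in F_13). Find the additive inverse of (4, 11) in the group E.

(4, 2)

-(4, 11) = (4, -11 mod 13) = (4, 2).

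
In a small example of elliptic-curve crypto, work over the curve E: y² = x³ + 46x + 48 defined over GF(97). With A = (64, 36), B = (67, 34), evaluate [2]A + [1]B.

(92, 9)

First 2A:
Repeated addition: build up to 2A.
2A: tangent at (64, 36): λ = (3·64² + 46)/(2·36) ≡ 15/72. 72⁻¹ ≡ 31 (mod 97), so λ ≡ 15·31 ≡ 77.
  x = λ² - 64 - 64 = 5929 - 128 ≡ 78; y = λ·(64 - 78) - 36 ≡ 50. → (78, 50)
2A = (78, 50).
Finally 2A + B:
(78, 50) + (67, 34). λ = (34 - 50)/(67 - 78) ≡ 81/86 mod 97. 86⁻¹ ≡ 44 (mod 97), so λ ≡ 72.
  x = λ² - 78 - 67 = 5184 - 145 ≡ 92; y = λ·(78 - 92) - 50 ≡ 9. → (92, 9)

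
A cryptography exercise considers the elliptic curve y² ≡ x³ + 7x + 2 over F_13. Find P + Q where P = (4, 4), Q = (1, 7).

(4, 4) + (1, 7). λ = (7 - 4)/(1 - 4) ≡ 3/10 mod 13. 10⁻¹ ≡ 4 (mod 13) since 10·4 = 40 ≡ 1, so λ ≡ 12.
  x = λ² - 4 - 1 = 144 - 5 ≡ 9; y = λ·(4 - 9) - 4 ≡ 1. → (9, 1)

(9, 1)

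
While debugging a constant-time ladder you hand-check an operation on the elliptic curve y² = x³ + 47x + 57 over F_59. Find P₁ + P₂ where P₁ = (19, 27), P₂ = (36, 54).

(30, 18)

(19, 27) + (36, 54). λ = (54 - 27)/(36 - 19) ≡ 27/17 mod 59. 17⁻¹ ≡ 7 (mod 59), so λ ≡ 12.
  x = λ² - 19 - 36 = 144 - 55 ≡ 30; y = λ·(19 - 30) - 27 ≡ 18. → (30, 18)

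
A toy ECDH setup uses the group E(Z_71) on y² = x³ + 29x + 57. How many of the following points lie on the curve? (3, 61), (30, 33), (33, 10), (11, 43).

3

(3, 61): 61² ≡ 29, rhs ≡ 29 → on.
(30, 33): 33² ≡ 24, rhs ≡ 24 → on.
(33, 10): 10² ≡ 29, rhs ≡ 31 → off.
(11, 43): 43² ≡ 3, rhs ≡ 3 → on.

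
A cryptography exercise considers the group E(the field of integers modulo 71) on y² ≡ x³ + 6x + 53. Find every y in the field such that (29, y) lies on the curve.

11, 60

x³ + 6x + 53 = 24616 ≡ 50 (mod 71).
Square roots of 50 mod 71: 11 and 60 (since 11² = 121 ≡ 50).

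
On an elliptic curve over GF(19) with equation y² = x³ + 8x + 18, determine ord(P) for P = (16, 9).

6

2P: tangent at (16, 9): λ = (3·16² + 8)/(2·9) ≡ 16/18. 18⁻¹ ≡ 18 (mod 19), so λ ≡ 16·18 ≡ 3.
  x = λ² - 16 - 16 = 9 - 32 ≡ 15; y = λ·(16 - 15) - 9 ≡ 13. → (15, 13)
3P: (15, 13) + (16, 9). λ = (9 - 13)/(16 - 15) ≡ 15/1 mod 19. 1⁻¹ ≡ 1 (mod 19), so λ ≡ 15.
  x = λ² - 15 - 16 = 225 - 31 ≡ 4; y = λ·(15 - 4) - 13 ≡ 0. → (4, 0)
4P: (4, 0) + (16, 9). λ = (9 - 0)/(16 - 4) ≡ 9/12 mod 19. 12⁻¹ ≡ 8 (mod 19) since 12·8 = 96 ≡ 1, so λ ≡ 15.
  x = λ² - 4 - 16 = 225 - 20 ≡ 15; y = λ·(4 - 15) - 0 ≡ 6. → (15, 6)
5P: (15, 6) + (16, 9). λ = (9 - 6)/(16 - 15) ≡ 3/1 mod 19. 1⁻¹ ≡ 1 (mod 19), so λ ≡ 3.
  x = λ² - 15 - 16 = 9 - 31 ≡ 16; y = λ·(15 - 16) - 6 ≡ 10. → (16, 10)
6P: (16, 10) + (16, 9): same x and y₁ ≡ -y₂, so the sum is 𝒪.
6P = 𝒪, so the order is 6.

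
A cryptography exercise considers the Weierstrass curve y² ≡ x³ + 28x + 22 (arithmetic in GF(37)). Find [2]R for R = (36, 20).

(6, 31)

tangent at (36, 20): λ = (3·36² + 28)/(2·20) ≡ 31/3. 3⁻¹ ≡ 25 (mod 37), so λ ≡ 31·25 ≡ 35.
  x = λ² - 36 - 36 = 1225 - 72 ≡ 6; y = λ·(36 - 6) - 20 ≡ 31. → (6, 31)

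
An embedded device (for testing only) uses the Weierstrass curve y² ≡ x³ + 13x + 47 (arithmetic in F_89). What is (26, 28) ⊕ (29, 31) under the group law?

(26, 28) + (29, 31). λ = (31 - 28)/(29 - 26) ≡ 3/3 mod 89. 3⁻¹ ≡ 30 (mod 89), so λ ≡ 1.
  x = λ² - 26 - 29 = 1 - 55 ≡ 35; y = λ·(26 - 35) - 28 ≡ 52. → (35, 52)

(35, 52)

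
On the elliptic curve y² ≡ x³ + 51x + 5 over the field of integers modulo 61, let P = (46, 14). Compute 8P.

Double-and-add on 8 = (1000)₂. Start with P = (46, 14) for the leading 1-bit.
double: tangent at (46, 14): λ = (3·46² + 51)/(2·14) ≡ 55/28. 28⁻¹ ≡ 24 (mod 61), so λ ≡ 55·24 ≡ 39.
  x = λ² - 46 - 46 = 1521 - 92 ≡ 26; y = λ·(46 - 26) - 14 ≡ 34. → (26, 34)
double: tangent at (26, 34): λ = (3·26² + 51)/(2·34) ≡ 5/7. 7⁻¹ ≡ 35 (mod 61), so λ ≡ 5·35 ≡ 53.
  x = λ² - 26 - 26 = 2809 - 52 ≡ 12; y = λ·(26 - 12) - 34 ≡ 37. → (12, 37)
double: tangent at (12, 37): λ = (3·12² + 51)/(2·37) ≡ 56/13. 13⁻¹ ≡ 47 (mod 61), so λ ≡ 56·47 ≡ 9.
  x = λ² - 12 - 12 = 81 - 24 ≡ 57; y = λ·(12 - 57) - 37 ≡ 46. → (57, 46)

(57, 46)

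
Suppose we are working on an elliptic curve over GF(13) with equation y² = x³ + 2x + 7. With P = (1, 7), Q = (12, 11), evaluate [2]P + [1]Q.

(5, 8)

First 2P:
Repeated addition: build up to 2P.
2P: tangent at (1, 7): λ = (3·1² + 2)/(2·7) ≡ 5/1. 1⁻¹ ≡ 1 (mod 13) since 1·1 = 1 ≡ 1, so λ ≡ 5·1 ≡ 5.
  x = λ² - 1 - 1 = 25 - 2 ≡ 10; y = λ·(1 - 10) - 7 ≡ 0. → (10, 0)
2P = (10, 0).
Finally 2P + Q:
(10, 0) + (12, 11). λ = (11 - 0)/(12 - 10) ≡ 11/2 mod 13. 2⁻¹ ≡ 7 (mod 13), so λ ≡ 12.
  x = λ² - 10 - 12 = 144 - 22 ≡ 5; y = λ·(10 - 5) - 0 ≡ 8. → (5, 8)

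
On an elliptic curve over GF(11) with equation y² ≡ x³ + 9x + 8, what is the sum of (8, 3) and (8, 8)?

O

The two points share x = 8 and their y-coordinates satisfy 3 + 8 ≡ 0 (mod 11), so they are inverses. Their sum is ∞.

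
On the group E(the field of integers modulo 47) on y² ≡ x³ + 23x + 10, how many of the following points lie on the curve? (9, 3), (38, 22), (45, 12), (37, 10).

2

(9, 3): 3² ≡ 9, rhs ≡ 6 → off.
(38, 22): 22² ≡ 14, rhs ≡ 14 → on.
(45, 12): 12² ≡ 3, rhs ≡ 3 → on.
(37, 10): 10² ≡ 6, rhs ≡ 2 → off.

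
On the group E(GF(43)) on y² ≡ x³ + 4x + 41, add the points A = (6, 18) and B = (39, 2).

(6, 18) + (39, 2). λ = (2 - 18)/(39 - 6) ≡ 27/33 mod 43. 33⁻¹ ≡ 30 (mod 43) since 33·30 = 990 ≡ 1, so λ ≡ 36.
  x = λ² - 6 - 39 = 1296 - 45 ≡ 4; y = λ·(6 - 4) - 18 ≡ 11. → (4, 11)

(4, 11)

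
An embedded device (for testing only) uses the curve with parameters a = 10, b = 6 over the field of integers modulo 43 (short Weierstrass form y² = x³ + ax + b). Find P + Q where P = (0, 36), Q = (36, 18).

(0, 36) + (36, 18). λ = (18 - 36)/(36 - 0) ≡ 25/36 mod 43. 36⁻¹ ≡ 6 (mod 43), so λ ≡ 21.
  x = λ² - 0 - 36 = 441 - 36 ≡ 18; y = λ·(0 - 18) - 36 ≡ 16. → (18, 16)

(18, 16)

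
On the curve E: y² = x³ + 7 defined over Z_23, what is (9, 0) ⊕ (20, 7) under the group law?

(9, 0) + (20, 7). λ = (7 - 0)/(20 - 9) ≡ 7/11 mod 23. 11⁻¹ ≡ 21 (mod 23), so λ ≡ 9.
  x = λ² - 9 - 20 = 81 - 29 ≡ 6; y = λ·(9 - 6) - 0 ≡ 4. → (6, 4)

(6, 4)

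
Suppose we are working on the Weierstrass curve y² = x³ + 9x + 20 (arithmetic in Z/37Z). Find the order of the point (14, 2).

10

2P: tangent at (14, 2): λ = (3·14² + 9)/(2·2) ≡ 5/4. 4⁻¹ ≡ 28 (mod 37), so λ ≡ 5·28 ≡ 29.
  x = λ² - 14 - 14 = 841 - 28 ≡ 36; y = λ·(14 - 36) - 2 ≡ 26. → (36, 26)
3P: (36, 26) + (14, 2). λ = (2 - 26)/(14 - 36) ≡ 13/15 mod 37. 15⁻¹ ≡ 5 (mod 37), so λ ≡ 28.
  x = λ² - 36 - 14 = 784 - 50 ≡ 31; y = λ·(36 - 31) - 26 ≡ 3. → (31, 3)
4P: (31, 3) + (14, 2). λ = (2 - 3)/(14 - 31) ≡ 36/20 mod 37. 20⁻¹ ≡ 13 (mod 37), so λ ≡ 24.
  x = λ² - 31 - 14 = 576 - 45 ≡ 13; y = λ·(31 - 13) - 3 ≡ 22. → (13, 22)
5P: (13, 22) + (14, 2). λ = (2 - 22)/(14 - 13) ≡ 17/1 mod 37. 1⁻¹ ≡ 1 (mod 37), so λ ≡ 17.
  x = λ² - 13 - 14 = 289 - 27 ≡ 3; y = λ·(13 - 3) - 22 ≡ 0. → (3, 0)
6P: (3, 0) + (14, 2). λ = (2 - 0)/(14 - 3) ≡ 2/11 mod 37. 11⁻¹ ≡ 27 (mod 37) since 11·27 = 297 ≡ 1, so λ ≡ 17.
  x = λ² - 3 - 14 = 289 - 17 ≡ 13; y = λ·(3 - 13) - 0 ≡ 15. → (13, 15)
7P: (13, 15) + (14, 2). λ = (2 - 15)/(14 - 13) ≡ 24/1 mod 37. 1⁻¹ ≡ 1 (mod 37), so λ ≡ 24.
  x = λ² - 13 - 14 = 576 - 27 ≡ 31; y = λ·(13 - 31) - 15 ≡ 34. → (31, 34)
8P: (31, 34) + (14, 2). λ = (2 - 34)/(14 - 31) ≡ 5/20 mod 37. 20⁻¹ ≡ 13 (mod 37) since 20·13 = 260 ≡ 1, so λ ≡ 28.
  x = λ² - 31 - 14 = 784 - 45 ≡ 36; y = λ·(31 - 36) - 34 ≡ 11. → (36, 11)
9P: (36, 11) + (14, 2). λ = (2 - 11)/(14 - 36) ≡ 28/15 mod 37. 15⁻¹ ≡ 5 (mod 37) since 15·5 = 75 ≡ 1, so λ ≡ 29.
  x = λ² - 36 - 14 = 841 - 50 ≡ 14; y = λ·(36 - 14) - 11 ≡ 35. → (14, 35)
10P: (14, 35) + (14, 2): same x and y₁ ≡ -y₂, so the sum is O.
10P = O, so the order is 10.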